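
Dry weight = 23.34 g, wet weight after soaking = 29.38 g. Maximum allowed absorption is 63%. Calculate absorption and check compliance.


WA = (29.38 - 23.34) / 23.34 x 100 = 25.9%
Maximum allowed: 63%
Compliant: Yes


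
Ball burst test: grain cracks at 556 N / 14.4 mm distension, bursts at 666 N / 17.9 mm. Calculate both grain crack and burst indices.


Crack index = 556 / 14.4 = 38.6 N/mm
Burst index = 666 / 17.9 = 37.2 N/mm


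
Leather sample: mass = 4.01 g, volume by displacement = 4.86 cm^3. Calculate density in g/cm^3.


Density = mass / volume
Density = 4.01 / 4.86 = 0.825 g/cm^3


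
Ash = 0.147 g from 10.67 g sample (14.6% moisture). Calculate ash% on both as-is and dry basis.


As-is ash = 1.38%
Dry-basis ash = 1.61%


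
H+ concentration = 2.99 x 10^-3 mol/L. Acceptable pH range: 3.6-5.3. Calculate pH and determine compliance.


pH = 2.52
Compliant: No


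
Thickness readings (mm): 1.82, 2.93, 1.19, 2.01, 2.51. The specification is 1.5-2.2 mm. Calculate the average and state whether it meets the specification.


Average = 2.09 mm
Within specification: Yes

Sum = 10.46
Average = 10.46 / 5 = 2.09 mm
Specification range: 1.5 to 2.2 mm
Within spec: Yes


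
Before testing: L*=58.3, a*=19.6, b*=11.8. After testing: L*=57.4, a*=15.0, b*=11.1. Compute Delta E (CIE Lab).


Delta E = 4.74

dL = 57.4 - 58.3 = -0.9
da = 15.0 - 19.6 = -4.6
db = 11.1 - 11.8 = -0.7
dE = sqrt((-0.9)^2 + (-4.6)^2 + (-0.7)^2) = 4.74


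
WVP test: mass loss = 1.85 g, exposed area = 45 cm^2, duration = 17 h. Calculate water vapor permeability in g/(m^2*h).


WVP = mass_loss / (area x time) x 10000
WVP = 1.85 / (45 x 17) x 10000
WVP = 1.85 / 765 x 10000 = 24.18 g/(m^2*h)


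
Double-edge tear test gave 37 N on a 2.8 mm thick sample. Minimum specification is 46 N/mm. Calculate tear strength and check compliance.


Tear strength = 13.2 N/mm
Compliant: No

Tear strength = 37 / 2.8 = 13.2 N/mm
Required minimum = 46 N/mm
Compliant: No


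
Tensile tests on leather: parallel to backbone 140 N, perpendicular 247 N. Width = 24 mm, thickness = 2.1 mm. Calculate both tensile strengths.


Area = 24 x 2.1 = 50.4 mm^2
TS (parallel) = 140 / 50.4 = 2.78 N/mm^2
TS (perpendicular) = 247 / 50.4 = 4.90 N/mm^2


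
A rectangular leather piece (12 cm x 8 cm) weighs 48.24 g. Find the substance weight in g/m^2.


5025.0 g/m^2


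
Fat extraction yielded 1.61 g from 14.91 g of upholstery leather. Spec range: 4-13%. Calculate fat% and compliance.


Fat content = 10.8%
Compliant: Yes


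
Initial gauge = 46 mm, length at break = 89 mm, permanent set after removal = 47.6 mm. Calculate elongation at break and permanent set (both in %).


Elongation at break = (89 - 46) / 46 x 100 = 93.5%
Permanent set = (47.6 - 46) / 46 x 100 = 3.5%


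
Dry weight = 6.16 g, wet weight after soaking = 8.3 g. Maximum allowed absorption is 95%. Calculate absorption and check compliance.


WA = (8.3 - 6.16) / 6.16 x 100 = 34.7%
Maximum allowed: 95%
Compliant: Yes


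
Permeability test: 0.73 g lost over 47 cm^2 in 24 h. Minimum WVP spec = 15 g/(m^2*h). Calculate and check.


WVP = 0.73 / (47 x 24) x 10000 = 6.47 g/(m^2*h)
Minimum: 15 g/(m^2*h)
Meets spec: No


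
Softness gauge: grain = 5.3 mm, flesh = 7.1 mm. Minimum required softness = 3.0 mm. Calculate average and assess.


Average softness = 6.20 mm
Meets requirement: Yes

Average = (5.3 + 7.1) / 2 = 6.20 mm
Minimum = 3.0 mm
Meets requirement: Yes


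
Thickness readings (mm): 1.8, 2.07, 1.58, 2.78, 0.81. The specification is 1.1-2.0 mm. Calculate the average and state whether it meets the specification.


Average = 1.81 mm
Within specification: Yes


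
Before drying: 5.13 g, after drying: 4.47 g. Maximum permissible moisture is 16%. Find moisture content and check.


MC = (5.13 - 4.47) / 5.13 x 100 = 12.9%
Maximum: 16%
Acceptable: Yes


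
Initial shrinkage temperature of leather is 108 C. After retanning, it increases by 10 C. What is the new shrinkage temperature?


118 C


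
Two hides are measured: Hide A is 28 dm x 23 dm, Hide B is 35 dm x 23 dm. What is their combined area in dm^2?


1449 dm^2

Hide A area = 28 x 23 = 644 dm^2
Hide B area = 35 x 23 = 805 dm^2
Total = 644 + 805 = 1449 dm^2


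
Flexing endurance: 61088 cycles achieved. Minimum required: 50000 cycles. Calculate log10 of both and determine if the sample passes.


log10(61088) = 4.79
log10(50000) = 4.70
Passes: Yes


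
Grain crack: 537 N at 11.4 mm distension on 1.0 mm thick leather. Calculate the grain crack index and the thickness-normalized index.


Crack index = 47.1 N/mm
Normalized index = 47.1 N/mm per mm

Crack index = 537 / 11.4 = 47.1 N/mm
Normalized = 47.1 / 1.0 = 47.1 N/mm per mm


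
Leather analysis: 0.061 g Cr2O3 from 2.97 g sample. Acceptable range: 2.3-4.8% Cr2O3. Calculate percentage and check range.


Cr2O3% = 0.061 / 2.97 x 100 = 2.05%
Acceptable range: 2.3 to 4.8%
Within range: No


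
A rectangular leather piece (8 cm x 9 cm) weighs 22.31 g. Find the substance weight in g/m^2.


3098.6 g/m^2

Area = 8 x 9 = 72 cm^2
SW = 22.31 / 72 x 10000 = 3098.6 g/m^2


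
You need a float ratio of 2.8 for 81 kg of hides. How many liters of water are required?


Water = hide weight x target ratio
Water = 81 x 2.8 = 226.8 L


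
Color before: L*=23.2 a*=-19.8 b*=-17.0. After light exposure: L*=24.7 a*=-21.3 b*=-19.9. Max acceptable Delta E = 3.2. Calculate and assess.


Delta E = 3.59
Passes: No


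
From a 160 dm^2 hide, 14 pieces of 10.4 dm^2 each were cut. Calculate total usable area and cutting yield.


Total usable = 14 x 10.4 = 145.6 dm^2
Yield = 145.6 / 160 x 100 = 91.0%


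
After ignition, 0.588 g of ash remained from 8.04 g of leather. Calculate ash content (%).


7.31%

Ash% = 0.588 / 8.04 x 100
Ash% = 7.31%


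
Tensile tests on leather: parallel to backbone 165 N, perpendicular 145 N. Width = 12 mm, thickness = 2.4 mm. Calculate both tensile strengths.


Area = 12 x 2.4 = 28.8 mm^2
TS (parallel) = 165 / 28.8 = 5.73 N/mm^2
TS (perpendicular) = 145 / 28.8 = 5.03 N/mm^2


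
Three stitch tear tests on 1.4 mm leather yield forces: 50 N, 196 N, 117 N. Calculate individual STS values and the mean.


STS1 = 50 / 1.4 = 35.7 N/mm
STS2 = 196 / 1.4 = 140.0 N/mm
STS3 = 117 / 1.4 = 83.6 N/mm
Mean = (35.7 + 140.0 + 83.6) / 3 = 86.4 N/mm


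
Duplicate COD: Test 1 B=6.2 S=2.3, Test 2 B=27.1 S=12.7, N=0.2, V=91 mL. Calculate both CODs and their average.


COD1 = 68.6 mg/L
COD2 = 253.2 mg/L
Average = 160.9 mg/L


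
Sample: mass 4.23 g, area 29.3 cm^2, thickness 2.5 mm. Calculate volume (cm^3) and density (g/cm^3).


Thickness in cm = 2.5 / 10 = 0.25 cm
Volume = 29.3 x 0.25 = 7.325 cm^3
Density = 4.23 / 7.325 = 0.577 g/cm^3


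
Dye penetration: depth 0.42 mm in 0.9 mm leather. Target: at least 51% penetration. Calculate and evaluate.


Penetration = 46.7%
Meets target: No

Penetration = 0.42 / 0.9 x 100 = 46.7%
Target: 51%
Meets target: No


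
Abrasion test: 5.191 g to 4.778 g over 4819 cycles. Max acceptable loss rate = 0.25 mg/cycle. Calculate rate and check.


Loss = 5.191 - 4.778 = 0.413 g
Rate = 0.413 g / 4819 cycles x 1000 = 0.086 mg/cycle
Max = 0.25 mg/cycle
Passes: Yes


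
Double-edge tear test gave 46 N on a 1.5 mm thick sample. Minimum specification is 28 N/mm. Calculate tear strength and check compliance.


Tear strength = 30.7 N/mm
Compliant: Yes


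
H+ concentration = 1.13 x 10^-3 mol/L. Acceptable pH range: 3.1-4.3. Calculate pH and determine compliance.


pH = 2.95
Compliant: No


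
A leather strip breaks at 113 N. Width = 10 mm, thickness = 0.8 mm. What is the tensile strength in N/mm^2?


Cross-sectional area = 10 x 0.8 = 8.0 mm^2
Tensile strength = 113 / 8.0 = 14.13 N/mm^2


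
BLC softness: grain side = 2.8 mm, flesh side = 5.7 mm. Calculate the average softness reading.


4.25 mm

Average = (2.8 + 5.7) / 2
Average = 4.25 mm


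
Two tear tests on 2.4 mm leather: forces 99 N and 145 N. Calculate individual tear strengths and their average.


Tear 1 = 99 / 2.4 = 41.3 N/mm
Tear 2 = 145 / 2.4 = 60.4 N/mm
Average = (41.3 + 60.4) / 2 = 50.9 N/mm


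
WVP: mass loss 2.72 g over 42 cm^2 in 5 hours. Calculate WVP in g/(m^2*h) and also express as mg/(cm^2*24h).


WVP = 129.52 g/(m^2*h)
Daily rate = 310.86 mg/(cm^2*24h)

WVP = 2.72 / (42 x 5) x 10000 = 129.52 g/(m^2*h)
Mass loss in mg = 2.72 x 1000 = 2720 mg
Per cm^2 per 24h in mg: 2720 x 24 / (42 x 5) = 65280 / 210 = 310.86 mg/(cm^2*24h)


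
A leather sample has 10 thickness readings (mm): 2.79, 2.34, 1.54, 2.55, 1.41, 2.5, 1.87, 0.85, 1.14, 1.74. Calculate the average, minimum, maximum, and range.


Average = 1.87 mm
Min = 0.85 mm
Max = 2.79 mm
Range = 1.94 mm

Sum = 18.73
Average = 18.73 / 10 = 1.87 mm
Minimum = 0.85 mm
Maximum = 2.79 mm
Range = 2.79 - 0.85 = 1.94 mm


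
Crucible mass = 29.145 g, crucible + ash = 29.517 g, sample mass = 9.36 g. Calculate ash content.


Ash mass = 0.372 g
Ash content = 3.97%

Ash mass = 29.517 - 29.145 = 0.372 g
Ash% = 0.372 / 9.36 x 100 = 3.97%


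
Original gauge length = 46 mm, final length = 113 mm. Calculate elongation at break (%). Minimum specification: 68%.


Extension = 113 - 46 = 67 mm
Elongation = 67 / 46 x 100 = 145.7%
Minimum required: 68%
Meets specification: Yes


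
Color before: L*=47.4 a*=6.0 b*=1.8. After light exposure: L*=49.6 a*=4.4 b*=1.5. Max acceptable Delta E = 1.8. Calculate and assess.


dL = 2.2, da = -1.6, db = -0.3
dE = sqrt((2.2)^2 + (-1.6)^2 + (-0.3)^2) = 2.74
Max = 1.8
Passes: No


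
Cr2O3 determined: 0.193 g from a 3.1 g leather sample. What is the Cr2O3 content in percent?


Cr2O3% = 0.193 / 3.1 x 100
Cr2O3% = 6.23%


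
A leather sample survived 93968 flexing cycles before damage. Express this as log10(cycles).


log10(93968) = 4.97


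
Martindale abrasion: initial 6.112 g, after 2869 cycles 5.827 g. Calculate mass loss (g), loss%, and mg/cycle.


Mass loss = 0.285 g
Loss = 4.66%
Rate = 0.099 mg/cycle

Loss = 6.112 - 5.827 = 0.285 g
Loss% = 0.285 / 6.112 x 100 = 4.66%
Rate = 0.285 / 2869 x 1000 = 0.099 mg/cycle


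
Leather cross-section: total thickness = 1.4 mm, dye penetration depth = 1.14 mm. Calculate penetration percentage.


81.4%


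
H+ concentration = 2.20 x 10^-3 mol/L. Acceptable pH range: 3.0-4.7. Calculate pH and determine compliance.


pH = -log10(2.20 x 10^-3) = 2.66
Range: 3.0 to 4.7
Compliant: No


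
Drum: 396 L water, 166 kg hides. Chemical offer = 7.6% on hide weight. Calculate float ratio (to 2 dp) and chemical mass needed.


Float ratio = 2.39
Chemical needed = 12.616 kg

Float ratio = 396 / 166 = 2.39
Chemical = 166 x 7.6 / 100 = 12.616 kg


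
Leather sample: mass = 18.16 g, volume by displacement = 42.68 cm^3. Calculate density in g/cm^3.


0.425 g/cm^3


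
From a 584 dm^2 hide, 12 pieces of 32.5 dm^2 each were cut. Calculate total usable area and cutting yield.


Total usable = 12 x 32.5 = 390.0 dm^2
Yield = 390.0 / 584 x 100 = 66.8%


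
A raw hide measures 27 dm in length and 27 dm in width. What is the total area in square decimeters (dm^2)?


729 dm^2


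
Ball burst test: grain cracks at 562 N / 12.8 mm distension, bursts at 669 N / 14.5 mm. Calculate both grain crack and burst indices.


Crack index = 562 / 12.8 = 43.9 N/mm
Burst index = 669 / 14.5 = 46.1 N/mm


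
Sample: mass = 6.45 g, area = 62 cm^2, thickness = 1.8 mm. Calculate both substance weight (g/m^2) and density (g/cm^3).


Substance weight = 1040.3 g/m^2
Density = 0.578 g/cm^3


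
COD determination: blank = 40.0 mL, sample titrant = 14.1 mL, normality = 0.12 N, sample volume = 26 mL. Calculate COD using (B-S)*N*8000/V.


956.3 mg/L


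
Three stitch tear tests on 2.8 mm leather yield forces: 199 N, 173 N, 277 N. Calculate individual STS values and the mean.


STS1 = 71.1 N/mm
STS2 = 61.8 N/mm
STS3 = 98.9 N/mm
Mean = 77.3 N/mm

STS1 = 199 / 2.8 = 71.1 N/mm
STS2 = 173 / 2.8 = 61.8 N/mm
STS3 = 277 / 2.8 = 98.9 N/mm
Mean = (71.1 + 61.8 + 98.9) / 3 = 77.3 N/mm


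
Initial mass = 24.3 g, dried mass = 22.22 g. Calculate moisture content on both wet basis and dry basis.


Wet basis = 8.6%
Dry basis = 9.4%


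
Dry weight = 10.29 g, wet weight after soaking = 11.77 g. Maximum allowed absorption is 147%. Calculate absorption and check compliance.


WA = (11.77 - 10.29) / 10.29 x 100 = 14.4%
Maximum allowed: 147%
Compliant: Yes


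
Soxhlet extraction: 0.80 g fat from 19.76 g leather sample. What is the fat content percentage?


Fat content = 0.80 / 19.76 x 100
Fat = 4.0%


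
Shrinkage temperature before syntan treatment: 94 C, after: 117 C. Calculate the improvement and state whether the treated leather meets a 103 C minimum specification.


Improvement = 117 - 94 = 23 C
Spec check: 117 C >= 103 C? Yes


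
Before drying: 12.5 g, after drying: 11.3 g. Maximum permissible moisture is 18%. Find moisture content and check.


MC = (12.5 - 11.3) / 12.5 x 100 = 9.6%
Maximum: 18%
Acceptable: Yes


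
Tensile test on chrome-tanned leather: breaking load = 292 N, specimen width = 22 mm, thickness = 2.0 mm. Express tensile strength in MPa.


6.64 MPa

Cross-section = 22 x 2.0 = 44.0 mm^2
TS = 292 / 44.0 = 6.64 MPa
(1 N/mm^2 = 1 MPa)


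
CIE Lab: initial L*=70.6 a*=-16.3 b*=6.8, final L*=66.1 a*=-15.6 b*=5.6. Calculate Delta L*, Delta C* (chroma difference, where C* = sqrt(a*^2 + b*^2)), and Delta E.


Delta L* = 66.1 - 70.6 = -4.5
C1* = sqrt((-16.3)^2 + (6.8)^2) = 17.662
C2* = sqrt((-15.6)^2 + (5.6)^2) = 16.575
Delta C* = 16.575 - 17.662 = -1.09
Delta E = sqrt((-4.5)^2 + (0.7)^2 + (-1.2)^2) = 4.71


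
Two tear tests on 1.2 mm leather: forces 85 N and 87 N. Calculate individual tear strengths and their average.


Tear 1 = 85 / 1.2 = 70.8 N/mm
Tear 2 = 87 / 1.2 = 72.5 N/mm
Average = (70.8 + 72.5) / 2 = 71.7 N/mm


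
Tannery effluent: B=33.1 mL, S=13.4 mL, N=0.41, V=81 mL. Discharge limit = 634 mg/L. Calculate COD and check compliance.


COD = 797.7 mg/L
Compliant: No

COD = (33.1 - 13.4) x 0.41 x 8000 / 81 = 797.7 mg/L
Limit: 634 mg/L
Compliant: No


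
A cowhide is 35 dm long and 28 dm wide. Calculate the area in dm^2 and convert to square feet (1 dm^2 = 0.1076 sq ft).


Area = 35 x 28 = 980 dm^2
Conversion: 980 x 0.1076 = 105.45 sq ft


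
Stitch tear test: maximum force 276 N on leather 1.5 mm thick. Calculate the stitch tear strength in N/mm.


184.0 N/mm

Stitch tear strength = force / thickness
STS = 276 / 1.5 = 184.0 N/mm


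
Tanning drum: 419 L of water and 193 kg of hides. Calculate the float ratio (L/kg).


Float ratio = water / hide weight
Ratio = 419 / 193 = 2.2


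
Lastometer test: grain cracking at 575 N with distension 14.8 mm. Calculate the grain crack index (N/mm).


38.9 N/mm


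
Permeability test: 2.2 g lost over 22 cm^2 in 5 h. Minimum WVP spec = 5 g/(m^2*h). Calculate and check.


WVP = 2.2 / (22 x 5) x 10000 = 200.00 g/(m^2*h)
Minimum: 5 g/(m^2*h)
Meets spec: Yes


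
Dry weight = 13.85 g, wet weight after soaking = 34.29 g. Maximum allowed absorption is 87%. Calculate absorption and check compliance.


WA = (34.29 - 13.85) / 13.85 x 100 = 147.6%
Maximum allowed: 87%
Compliant: No


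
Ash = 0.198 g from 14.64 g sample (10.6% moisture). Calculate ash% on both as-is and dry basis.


As-is ash = 1.35%
Dry-basis ash = 1.51%


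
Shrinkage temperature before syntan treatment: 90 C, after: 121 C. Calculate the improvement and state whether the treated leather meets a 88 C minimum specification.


Improvement = 121 - 90 = 31 C
Spec check: 121 C >= 88 C? Yes


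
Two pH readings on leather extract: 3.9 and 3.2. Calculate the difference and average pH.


Difference = 0.7
Average pH = 3.55

Difference = |3.9 - 3.2| = 0.7
Average = (3.9 + 3.2) / 2 = 3.55


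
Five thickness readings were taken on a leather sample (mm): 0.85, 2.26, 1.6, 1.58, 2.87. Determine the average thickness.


Sum = 0.85 + 2.26 + 1.6 + 1.58 + 2.87 = 9.16
Average = 9.16 / 5 = 1.83 mm


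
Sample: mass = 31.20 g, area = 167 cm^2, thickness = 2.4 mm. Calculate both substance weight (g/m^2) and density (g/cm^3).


Substance weight = 1868.3 g/m^2
Density = 0.778 g/cm^3

SW = 31.20 / 167 x 10000 = 1868.3 g/m^2
Volume = 167 x 2.4 / 10 = 40.08 cm^3
Density = 31.20 / 40.08 = 0.778 g/cm^3


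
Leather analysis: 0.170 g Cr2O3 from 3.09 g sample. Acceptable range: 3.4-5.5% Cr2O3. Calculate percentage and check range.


Cr2O3 = 5.50%
Within range: Yes


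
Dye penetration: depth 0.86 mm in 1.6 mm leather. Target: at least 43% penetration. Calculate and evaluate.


Penetration = 0.86 / 1.6 x 100 = 53.8%
Target: 43%
Meets target: Yes


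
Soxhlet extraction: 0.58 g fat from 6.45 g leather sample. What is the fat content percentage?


9.0%

Fat content = 0.58 / 6.45 x 100
Fat = 9.0%


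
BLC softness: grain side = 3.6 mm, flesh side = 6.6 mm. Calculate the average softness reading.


Average = (3.6 + 6.6) / 2
Average = 5.10 mm


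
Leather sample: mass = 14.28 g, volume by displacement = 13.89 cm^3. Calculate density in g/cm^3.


1.028 g/cm^3

Density = mass / volume
Density = 14.28 / 13.89 = 1.028 g/cm^3


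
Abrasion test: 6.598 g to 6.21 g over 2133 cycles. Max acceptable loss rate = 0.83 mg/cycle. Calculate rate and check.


Loss = 6.598 - 6.21 = 0.388 g
Rate = 0.388 g / 2133 cycles x 1000 = 0.182 mg/cycle
Max = 0.83 mg/cycle
Passes: Yes


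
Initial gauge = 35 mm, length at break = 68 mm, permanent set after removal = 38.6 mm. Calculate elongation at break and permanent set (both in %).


Elongation at break = (68 - 35) / 35 x 100 = 94.3%
Permanent set = (38.6 - 35) / 35 x 100 = 10.3%


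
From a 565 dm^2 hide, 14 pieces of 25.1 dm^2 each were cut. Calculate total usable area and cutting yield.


Total usable = 14 x 25.1 = 351.4 dm^2
Yield = 351.4 / 565 x 100 = 62.2%


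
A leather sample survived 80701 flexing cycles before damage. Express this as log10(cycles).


log10(80701) = 4.91


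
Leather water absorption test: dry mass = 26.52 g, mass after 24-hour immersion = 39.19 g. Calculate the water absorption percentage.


Water absorbed = 39.19 - 26.52 = 12.67 g
WA% = 12.67 / 26.52 x 100 = 47.8%


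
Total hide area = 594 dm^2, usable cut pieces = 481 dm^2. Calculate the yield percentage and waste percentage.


Yield = 81.0%
Waste = 19.0%


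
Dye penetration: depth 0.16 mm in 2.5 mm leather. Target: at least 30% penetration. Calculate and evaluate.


Penetration = 6.4%
Meets target: No


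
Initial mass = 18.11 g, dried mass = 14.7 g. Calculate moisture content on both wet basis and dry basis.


Moisture lost = 18.11 - 14.7 = 3.41 g
Wet basis MC = 3.41 / 18.11 x 100 = 18.8%
Dry basis MC = 3.41 / 14.7 x 100 = 23.2%


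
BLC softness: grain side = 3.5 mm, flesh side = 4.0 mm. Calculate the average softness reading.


3.75 mm

Average = (3.5 + 4.0) / 2
Average = 3.75 mm


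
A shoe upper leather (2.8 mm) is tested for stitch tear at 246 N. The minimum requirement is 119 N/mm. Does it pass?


STS = 87.9 N/mm
Passes: No


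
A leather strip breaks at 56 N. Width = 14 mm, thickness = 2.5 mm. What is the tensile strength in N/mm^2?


1.60 N/mm^2

Cross-sectional area = 14 x 2.5 = 35.0 mm^2
Tensile strength = 56 / 35.0 = 1.60 N/mm^2


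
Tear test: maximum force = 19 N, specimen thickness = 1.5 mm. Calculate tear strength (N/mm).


12.7 N/mm

Tear strength = force / thickness
Tear = 19 / 1.5 = 12.7 N/mm


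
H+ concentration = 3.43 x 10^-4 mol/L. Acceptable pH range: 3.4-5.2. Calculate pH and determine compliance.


pH = 3.46
Compliant: Yes

pH = -log10(3.43 x 10^-4) = 3.46
Range: 3.4 to 5.2
Compliant: Yes


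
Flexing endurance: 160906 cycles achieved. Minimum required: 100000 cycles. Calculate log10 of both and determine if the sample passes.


log10(160906) = 5.21
log10(100000) = 5.00
Passes: Yes


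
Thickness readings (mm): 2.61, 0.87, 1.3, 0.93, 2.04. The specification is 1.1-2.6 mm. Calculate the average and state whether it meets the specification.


Sum = 7.75
Average = 7.75 / 5 = 1.55 mm
Specification range: 1.1 to 2.6 mm
Within spec: Yes


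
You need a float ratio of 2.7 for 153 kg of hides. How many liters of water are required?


Water = hide weight x target ratio
Water = 153 x 2.7 = 413.1 L


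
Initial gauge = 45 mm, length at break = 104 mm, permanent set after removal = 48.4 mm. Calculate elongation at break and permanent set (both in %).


Elongation at break = 131.1%
Permanent set = 7.6%

Elongation at break = (104 - 45) / 45 x 100 = 131.1%
Permanent set = (48.4 - 45) / 45 x 100 = 7.6%


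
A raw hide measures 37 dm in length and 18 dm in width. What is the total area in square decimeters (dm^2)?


666 dm^2


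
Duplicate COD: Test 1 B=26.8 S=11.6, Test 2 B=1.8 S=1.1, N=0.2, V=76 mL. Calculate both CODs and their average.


COD1 = 320.0 mg/L
COD2 = 14.7 mg/L
Average = 167.4 mg/L


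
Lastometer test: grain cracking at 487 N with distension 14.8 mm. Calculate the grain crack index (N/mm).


32.9 N/mm

Grain crack index = force / distension
Index = 487 / 14.8 = 32.9 N/mm


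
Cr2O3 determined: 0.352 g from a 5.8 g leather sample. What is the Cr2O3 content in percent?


Cr2O3% = 0.352 / 5.8 x 100
Cr2O3% = 6.07%


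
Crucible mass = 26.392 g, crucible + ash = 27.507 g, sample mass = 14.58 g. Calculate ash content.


Ash mass = 1.115 g
Ash content = 7.65%

Ash mass = 27.507 - 26.392 = 1.115 g
Ash% = 1.115 / 14.58 x 100 = 7.65%


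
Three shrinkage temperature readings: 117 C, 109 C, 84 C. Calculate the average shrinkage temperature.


103.3 C

Average = (117 + 109 + 84) / 3
Average = 310 / 3 = 103.3 C


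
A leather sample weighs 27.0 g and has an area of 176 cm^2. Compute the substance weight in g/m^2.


1534.1 g/m^2

Substance weight = mass / area x 10000
SW = 27.0 / 176 x 10000
SW = 1534.1 g/m^2


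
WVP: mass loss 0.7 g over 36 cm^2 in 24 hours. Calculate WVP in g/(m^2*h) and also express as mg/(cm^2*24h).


WVP = 0.7 / (36 x 24) x 10000 = 8.10 g/(m^2*h)
Mass loss in mg = 0.7 x 1000 = 700 mg
Per cm^2 per 24h in mg: 700 x 24 / (36 x 24) = 16800 / 864 = 19.44 mg/(cm^2*24h)


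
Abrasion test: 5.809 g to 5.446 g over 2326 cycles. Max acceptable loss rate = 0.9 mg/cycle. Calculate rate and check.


Loss = 5.809 - 5.446 = 0.363 g
Rate = 0.363 g / 2326 cycles x 1000 = 0.156 mg/cycle
Max = 0.9 mg/cycle
Passes: Yes


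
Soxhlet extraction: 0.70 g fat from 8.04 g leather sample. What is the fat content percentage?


8.7%


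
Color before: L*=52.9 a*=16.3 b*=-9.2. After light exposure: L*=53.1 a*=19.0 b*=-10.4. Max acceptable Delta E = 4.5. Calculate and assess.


dL = 0.2, da = 2.7, db = -1.2
dE = sqrt((0.2)^2 + (2.7)^2 + (-1.2)^2) = 2.96
Max = 4.5
Passes: Yes


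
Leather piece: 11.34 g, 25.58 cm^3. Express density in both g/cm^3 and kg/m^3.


0.443 g/cm^3
443 kg/m^3

Density = 11.34 / 25.58 = 0.443 g/cm^3
Convert: 0.443 x 1000 = 443 kg/m^3


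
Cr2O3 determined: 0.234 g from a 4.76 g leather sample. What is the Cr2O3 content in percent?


Cr2O3% = 0.234 / 4.76 x 100
Cr2O3% = 4.92%


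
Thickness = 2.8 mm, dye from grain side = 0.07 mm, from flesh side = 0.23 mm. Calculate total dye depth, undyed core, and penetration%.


Total dyed = 0.07 + 0.23 = 0.30 mm
Undyed core = 2.8 - 0.30 = 2.50 mm
Penetration = 0.30 / 2.8 x 100 = 10.7%


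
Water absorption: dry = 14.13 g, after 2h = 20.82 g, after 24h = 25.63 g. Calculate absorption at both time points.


WA (2h) = (20.82 - 14.13) / 14.13 x 100 = 47.3%
WA (24h) = (25.63 - 14.13) / 14.13 x 100 = 81.4%


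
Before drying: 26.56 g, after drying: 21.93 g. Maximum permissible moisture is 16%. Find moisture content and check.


Moisture content = 17.4%
Acceptable: No


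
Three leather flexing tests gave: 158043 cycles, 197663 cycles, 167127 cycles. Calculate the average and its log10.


Average = 174278 cycles
log10 = 5.24

Average = (158043 + 197663 + 167127) / 3 = 174278 cycles
log10(174278) = 5.24


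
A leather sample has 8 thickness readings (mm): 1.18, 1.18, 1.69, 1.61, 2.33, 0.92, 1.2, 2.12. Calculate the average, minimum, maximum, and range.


Average = 1.53 mm
Min = 0.92 mm
Max = 2.33 mm
Range = 1.41 mm


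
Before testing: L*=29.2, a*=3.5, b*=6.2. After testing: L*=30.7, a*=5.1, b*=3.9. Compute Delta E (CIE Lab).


dL = 30.7 - 29.2 = 1.5
da = 5.1 - 3.5 = 1.6
db = 3.9 - 6.2 = -2.3
dE = sqrt((1.5)^2 + (1.6)^2 + (-2.3)^2) = 3.18


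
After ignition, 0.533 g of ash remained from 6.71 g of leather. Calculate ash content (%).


7.94%

Ash% = 0.533 / 6.71 x 100
Ash% = 7.94%


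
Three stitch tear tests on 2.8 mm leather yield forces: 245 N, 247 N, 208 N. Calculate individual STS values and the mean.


STS1 = 87.5 N/mm
STS2 = 88.2 N/mm
STS3 = 74.3 N/mm
Mean = 83.3 N/mm

STS1 = 245 / 2.8 = 87.5 N/mm
STS2 = 247 / 2.8 = 88.2 N/mm
STS3 = 208 / 2.8 = 74.3 N/mm
Mean = (87.5 + 88.2 + 74.3) / 3 = 83.3 N/mm


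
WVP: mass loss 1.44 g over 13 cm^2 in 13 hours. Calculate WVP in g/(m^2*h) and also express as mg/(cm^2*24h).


WVP = 1.44 / (13 x 13) x 10000 = 85.21 g/(m^2*h)
Mass loss in mg = 1.44 x 1000 = 1440 mg
Per cm^2 per 24h in mg: 1440 x 24 / (13 x 13) = 34560 / 169 = 204.50 mg/(cm^2*24h)


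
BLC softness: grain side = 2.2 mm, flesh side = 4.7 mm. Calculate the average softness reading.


3.45 mm

Average = (2.2 + 4.7) / 2
Average = 3.45 mm


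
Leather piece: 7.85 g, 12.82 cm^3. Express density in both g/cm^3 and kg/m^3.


Density = 7.85 / 12.82 = 0.612 g/cm^3
Convert: 0.612 x 1000 = 612 kg/m^3


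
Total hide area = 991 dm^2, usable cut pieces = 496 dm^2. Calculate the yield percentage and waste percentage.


Yield = 496 / 991 x 100 = 50.1%
Waste = 991 - 496 = 495 dm^2
Waste% = 100 - 50.1 = 49.9%


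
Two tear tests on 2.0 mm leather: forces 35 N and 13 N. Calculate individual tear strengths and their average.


Tear 1 = 17.5 N/mm
Tear 2 = 6.5 N/mm
Average = 12.0 N/mm


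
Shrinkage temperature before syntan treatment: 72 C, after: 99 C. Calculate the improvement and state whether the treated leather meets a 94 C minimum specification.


Improvement = 99 - 72 = 27 C
Spec check: 99 C >= 94 C? Yes


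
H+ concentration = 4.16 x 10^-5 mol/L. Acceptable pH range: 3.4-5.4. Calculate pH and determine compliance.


pH = -log10(4.16 x 10^-5) = 4.38
Range: 3.4 to 5.4
Compliant: Yes


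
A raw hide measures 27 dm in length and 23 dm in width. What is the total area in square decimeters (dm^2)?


621 dm^2

Area = length x width
Area = 27 x 23 = 621 dm^2


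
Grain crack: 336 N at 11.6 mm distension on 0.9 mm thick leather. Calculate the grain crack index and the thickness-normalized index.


Crack index = 29.0 N/mm
Normalized index = 32.2 N/mm per mm


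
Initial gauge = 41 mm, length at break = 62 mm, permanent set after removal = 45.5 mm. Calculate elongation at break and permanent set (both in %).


Elongation at break = (62 - 41) / 41 x 100 = 51.2%
Permanent set = (45.5 - 41) / 41 x 100 = 11.0%


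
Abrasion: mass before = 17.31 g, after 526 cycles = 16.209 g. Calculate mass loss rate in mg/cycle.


Mass loss = 17.31 - 16.209 = 1.101 g
Rate = 1.101 / 526 x 1000 = 2.093 mg/cycle


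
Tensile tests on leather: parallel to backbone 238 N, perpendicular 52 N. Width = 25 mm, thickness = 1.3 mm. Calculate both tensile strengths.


Parallel = 7.32 N/mm^2
Perpendicular = 1.60 N/mm^2


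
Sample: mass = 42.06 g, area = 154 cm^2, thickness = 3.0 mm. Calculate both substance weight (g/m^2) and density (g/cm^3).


SW = 42.06 / 154 x 10000 = 2731.2 g/m^2
Volume = 154 x 3.0 / 10 = 46.20 cm^3
Density = 42.06 / 46.20 = 0.910 g/cm^3


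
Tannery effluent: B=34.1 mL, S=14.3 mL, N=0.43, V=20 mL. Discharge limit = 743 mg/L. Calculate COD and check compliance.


COD = 3405.6 mg/L
Compliant: No

COD = (34.1 - 14.3) x 0.43 x 8000 / 20 = 3405.6 mg/L
Limit: 743 mg/L
Compliant: No


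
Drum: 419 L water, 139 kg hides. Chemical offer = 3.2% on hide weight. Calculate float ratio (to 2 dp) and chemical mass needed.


Float ratio = 419 / 139 = 3.01
Chemical = 139 x 3.2 / 100 = 4.448 kg


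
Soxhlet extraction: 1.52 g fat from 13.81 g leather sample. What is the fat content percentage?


Fat content = 1.52 / 13.81 x 100
Fat = 11.0%


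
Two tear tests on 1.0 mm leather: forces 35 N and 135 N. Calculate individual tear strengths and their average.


Tear 1 = 35.0 N/mm
Tear 2 = 135.0 N/mm
Average = 85.0 N/mm


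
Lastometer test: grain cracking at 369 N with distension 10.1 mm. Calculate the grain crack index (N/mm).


Grain crack index = force / distension
Index = 369 / 10.1 = 36.5 N/mm


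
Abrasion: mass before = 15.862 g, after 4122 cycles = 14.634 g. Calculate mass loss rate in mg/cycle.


Mass loss = 15.862 - 14.634 = 1.228 g
Rate = 1.228 / 4122 x 1000 = 0.298 mg/cycle


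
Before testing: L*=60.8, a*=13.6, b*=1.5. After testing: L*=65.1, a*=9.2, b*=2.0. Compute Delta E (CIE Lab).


dL = 65.1 - 60.8 = 4.3
da = 9.2 - 13.6 = -4.4
db = 2.0 - 1.5 = 0.5
dE = sqrt((4.3)^2 + (-4.4)^2 + (0.5)^2) = 6.17


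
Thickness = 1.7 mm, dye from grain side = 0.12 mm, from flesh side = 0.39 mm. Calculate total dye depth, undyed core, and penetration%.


Total dyed = 0.51 mm
Undyed core = 1.19 mm
Penetration = 30.0%


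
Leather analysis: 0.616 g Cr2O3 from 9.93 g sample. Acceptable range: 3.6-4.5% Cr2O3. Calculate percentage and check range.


Cr2O3% = 0.616 / 9.93 x 100 = 6.20%
Acceptable range: 3.6 to 4.5%
Within range: No


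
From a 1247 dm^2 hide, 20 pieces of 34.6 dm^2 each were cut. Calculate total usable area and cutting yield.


Usable area = 692.0 dm^2
Yield = 55.5%

Total usable = 20 x 34.6 = 692.0 dm^2
Yield = 692.0 / 1247 x 100 = 55.5%


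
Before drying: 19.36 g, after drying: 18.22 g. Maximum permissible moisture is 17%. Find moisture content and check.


MC = (19.36 - 18.22) / 19.36 x 100 = 5.9%
Maximum: 17%
Acceptable: Yes


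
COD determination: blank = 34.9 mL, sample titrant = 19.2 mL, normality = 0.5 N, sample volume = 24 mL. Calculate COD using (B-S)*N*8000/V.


2616.7 mg/L


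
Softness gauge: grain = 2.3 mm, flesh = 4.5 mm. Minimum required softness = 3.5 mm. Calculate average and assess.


Average = (2.3 + 4.5) / 2 = 3.40 mm
Minimum = 3.5 mm
Meets requirement: No


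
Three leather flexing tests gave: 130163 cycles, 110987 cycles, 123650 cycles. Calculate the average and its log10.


Average = 121600 cycles
log10 = 5.08


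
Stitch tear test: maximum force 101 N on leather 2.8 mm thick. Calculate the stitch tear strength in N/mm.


36.1 N/mm


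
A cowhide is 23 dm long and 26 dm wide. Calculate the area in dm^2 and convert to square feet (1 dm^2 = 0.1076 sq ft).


598 dm^2
64.34 sq ft

Area = 23 x 26 = 598 dm^2
Conversion: 598 x 0.1076 = 64.34 sq ft


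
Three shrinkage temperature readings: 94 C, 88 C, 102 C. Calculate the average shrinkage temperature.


Average = (94 + 88 + 102) / 3
Average = 284 / 3 = 94.7 C


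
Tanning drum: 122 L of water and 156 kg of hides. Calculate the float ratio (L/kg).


0.8

Float ratio = water / hide weight
Ratio = 122 / 156 = 0.8


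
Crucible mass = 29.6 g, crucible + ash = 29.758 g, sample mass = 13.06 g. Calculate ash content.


Ash mass = 0.158 g
Ash content = 1.21%

Ash mass = 29.758 - 29.6 = 0.158 g
Ash% = 0.158 / 13.06 x 100 = 1.21%


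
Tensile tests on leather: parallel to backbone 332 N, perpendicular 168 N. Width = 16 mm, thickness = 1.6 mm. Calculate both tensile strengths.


Area = 16 x 1.6 = 25.6 mm^2
TS (parallel) = 332 / 25.6 = 12.97 N/mm^2
TS (perpendicular) = 168 / 25.6 = 6.56 N/mm^2


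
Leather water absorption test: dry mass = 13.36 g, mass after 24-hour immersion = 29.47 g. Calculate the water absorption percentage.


Water absorbed = 29.47 - 13.36 = 16.11 g
WA% = 16.11 / 13.36 x 100 = 120.6%


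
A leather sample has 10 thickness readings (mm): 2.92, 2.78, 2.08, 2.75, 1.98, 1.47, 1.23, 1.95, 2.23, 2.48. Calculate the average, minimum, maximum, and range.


Average = 2.19 mm
Min = 1.23 mm
Max = 2.92 mm
Range = 1.69 mm

Sum = 21.87
Average = 21.87 / 10 = 2.19 mm
Minimum = 1.23 mm
Maximum = 2.92 mm
Range = 2.92 - 1.23 = 1.69 mm


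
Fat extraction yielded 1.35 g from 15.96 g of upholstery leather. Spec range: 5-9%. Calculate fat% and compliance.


Fat% = 1.35 / 15.96 x 100 = 8.5%
Spec range: 5-9%
Compliant: Yes


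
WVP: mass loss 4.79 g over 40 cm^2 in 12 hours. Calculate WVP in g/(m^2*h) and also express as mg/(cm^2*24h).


WVP = 99.79 g/(m^2*h)
Daily rate = 239.50 mg/(cm^2*24h)


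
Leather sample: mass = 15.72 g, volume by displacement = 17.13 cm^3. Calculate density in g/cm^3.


0.918 g/cm^3

Density = mass / volume
Density = 15.72 / 17.13 = 0.918 g/cm^3


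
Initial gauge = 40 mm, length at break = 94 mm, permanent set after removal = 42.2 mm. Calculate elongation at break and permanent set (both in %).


Elongation at break = 135.0%
Permanent set = 5.5%

Elongation at break = (94 - 40) / 40 x 100 = 135.0%
Permanent set = (42.2 - 40) / 40 x 100 = 5.5%


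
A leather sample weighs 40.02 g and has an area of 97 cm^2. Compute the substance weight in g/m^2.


Substance weight = mass / area x 10000
SW = 40.02 / 97 x 10000
SW = 4125.8 g/m^2


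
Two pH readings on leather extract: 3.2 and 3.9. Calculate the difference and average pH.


Difference = |3.2 - 3.9| = 0.7
Average = (3.2 + 3.9) / 2 = 3.55


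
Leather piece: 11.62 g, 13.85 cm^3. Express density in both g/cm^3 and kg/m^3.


Density = 11.62 / 13.85 = 0.839 g/cm^3
Convert: 0.839 x 1000 = 839 kg/m^3


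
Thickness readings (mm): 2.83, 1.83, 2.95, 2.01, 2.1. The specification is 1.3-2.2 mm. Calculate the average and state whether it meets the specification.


Average = 2.34 mm
Within specification: No

Sum = 11.72
Average = 11.72 / 5 = 2.34 mm
Specification range: 1.3 to 2.2 mm
Within spec: No


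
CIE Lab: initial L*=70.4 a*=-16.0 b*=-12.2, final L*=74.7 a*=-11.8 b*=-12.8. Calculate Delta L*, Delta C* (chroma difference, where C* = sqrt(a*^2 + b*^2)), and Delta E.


Delta L* = 4.3
Delta C* = -2.71
Delta E = 6.04

Delta L* = 74.7 - 70.4 = 4.3
C1* = sqrt((-16.0)^2 + (-12.2)^2) = 20.121
C2* = sqrt((-11.8)^2 + (-12.8)^2) = 17.409
Delta C* = 17.409 - 20.121 = -2.71
Delta E = sqrt((4.3)^2 + (4.2)^2 + (-0.6)^2) = 6.04


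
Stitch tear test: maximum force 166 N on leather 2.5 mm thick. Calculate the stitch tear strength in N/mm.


66.4 N/mm


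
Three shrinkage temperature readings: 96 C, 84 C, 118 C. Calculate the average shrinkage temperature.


Average = (96 + 84 + 118) / 3
Average = 298 / 3 = 99.3 C


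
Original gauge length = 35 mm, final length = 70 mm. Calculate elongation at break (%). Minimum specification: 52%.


Elongation = 100.0%
Meets spec: Yes

Extension = 70 - 35 = 35 mm
Elongation = 35 / 35 x 100 = 100.0%
Minimum required: 52%
Meets specification: Yes


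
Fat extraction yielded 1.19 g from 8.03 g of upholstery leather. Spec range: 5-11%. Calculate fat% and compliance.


Fat content = 14.8%
Compliant: No


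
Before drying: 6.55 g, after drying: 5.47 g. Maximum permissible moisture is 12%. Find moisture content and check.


MC = (6.55 - 5.47) / 6.55 x 100 = 16.5%
Maximum: 12%
Acceptable: No


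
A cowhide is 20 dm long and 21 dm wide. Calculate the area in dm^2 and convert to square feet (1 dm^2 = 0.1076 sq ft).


Area = 20 x 21 = 420 dm^2
Conversion: 420 x 0.1076 = 45.19 sq ft


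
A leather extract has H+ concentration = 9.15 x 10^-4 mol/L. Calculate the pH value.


pH = 3.04

pH = -log10[H+]
pH = -log10(9.15 x 10^-4) = 3.04


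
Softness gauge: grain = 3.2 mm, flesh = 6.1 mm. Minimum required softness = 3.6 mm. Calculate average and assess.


Average = (3.2 + 6.1) / 2 = 4.65 mm
Minimum = 3.6 mm
Meets requirement: Yes


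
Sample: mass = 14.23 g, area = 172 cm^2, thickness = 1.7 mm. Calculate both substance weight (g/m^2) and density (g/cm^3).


Substance weight = 827.3 g/m^2
Density = 0.487 g/cm^3


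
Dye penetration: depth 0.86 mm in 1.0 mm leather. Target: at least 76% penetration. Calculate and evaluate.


Penetration = 86.0%
Meets target: Yes

Penetration = 0.86 / 1.0 x 100 = 86.0%
Target: 76%
Meets target: Yes


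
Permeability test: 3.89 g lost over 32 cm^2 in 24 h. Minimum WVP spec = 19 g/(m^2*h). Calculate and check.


WVP = 3.89 / (32 x 24) x 10000 = 50.65 g/(m^2*h)
Minimum: 19 g/(m^2*h)
Meets spec: Yes


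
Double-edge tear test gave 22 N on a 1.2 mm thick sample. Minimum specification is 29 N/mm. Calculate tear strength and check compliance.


Tear strength = 18.3 N/mm
Compliant: No


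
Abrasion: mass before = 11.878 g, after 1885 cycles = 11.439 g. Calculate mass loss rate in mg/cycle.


0.233 mg/cycle


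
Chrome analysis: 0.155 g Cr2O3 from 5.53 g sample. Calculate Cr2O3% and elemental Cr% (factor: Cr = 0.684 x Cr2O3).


Cr2O3% = 0.155 / 5.53 x 100 = 2.80%
Cr% = 2.80 x 0.684 = 1.92%


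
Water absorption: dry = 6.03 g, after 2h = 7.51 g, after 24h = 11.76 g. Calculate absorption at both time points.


WA (2h) = (7.51 - 6.03) / 6.03 x 100 = 24.5%
WA (24h) = (11.76 - 6.03) / 6.03 x 100 = 95.0%


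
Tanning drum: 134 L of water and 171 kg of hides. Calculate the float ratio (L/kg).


Float ratio = water / hide weight
Ratio = 134 / 171 = 0.8


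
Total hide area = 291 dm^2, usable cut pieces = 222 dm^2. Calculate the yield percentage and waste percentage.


Yield = 76.3%
Waste = 23.7%


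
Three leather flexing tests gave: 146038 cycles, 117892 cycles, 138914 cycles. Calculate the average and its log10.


Average = 134281 cycles
log10 = 5.13

Average = (146038 + 117892 + 138914) / 3 = 134281 cycles
log10(134281) = 5.13


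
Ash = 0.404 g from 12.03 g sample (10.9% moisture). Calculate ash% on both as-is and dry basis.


As-is ash = 3.36%
Dry-basis ash = 3.77%

As-is ash% = 0.404 / 12.03 x 100 = 3.36%
Dry mass = 12.03 x (100 - 10.9) / 100 = 10.71873 g
Dry-basis ash% = 0.404 / 10.71873 x 100 = 3.77%


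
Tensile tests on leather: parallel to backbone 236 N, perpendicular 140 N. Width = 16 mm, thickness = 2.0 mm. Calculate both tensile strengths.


Area = 16 x 2.0 = 32.0 mm^2
TS (parallel) = 236 / 32.0 = 7.38 N/mm^2
TS (perpendicular) = 140 / 32.0 = 4.38 N/mm^2


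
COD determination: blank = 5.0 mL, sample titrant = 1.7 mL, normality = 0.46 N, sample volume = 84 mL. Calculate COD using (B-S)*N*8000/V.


COD = (5.0 - 1.7) x 0.46 x 8000 / 84
COD = 3.3 x 0.46 x 8000 / 84
COD = 144.6 mg/L


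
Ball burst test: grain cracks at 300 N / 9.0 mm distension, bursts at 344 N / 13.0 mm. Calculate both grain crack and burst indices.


Crack index = 33.3 N/mm
Burst index = 26.5 N/mm

Crack index = 300 / 9.0 = 33.3 N/mm
Burst index = 344 / 13.0 = 26.5 N/mm


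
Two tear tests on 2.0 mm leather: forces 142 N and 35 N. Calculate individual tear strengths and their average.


Tear 1 = 71.0 N/mm
Tear 2 = 17.5 N/mm
Average = 44.3 N/mm

Tear 1 = 142 / 2.0 = 71.0 N/mm
Tear 2 = 35 / 2.0 = 17.5 N/mm
Average = (71.0 + 17.5) / 2 = 44.3 N/mm


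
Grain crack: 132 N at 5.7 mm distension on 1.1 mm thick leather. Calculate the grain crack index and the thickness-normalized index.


Crack index = 132 / 5.7 = 23.2 N/mm
Normalized = 23.2 / 1.1 = 21.1 N/mm per mm


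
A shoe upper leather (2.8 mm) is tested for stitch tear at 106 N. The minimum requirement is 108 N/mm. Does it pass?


STS = 37.9 N/mm
Passes: No

STS = 106 / 2.8 = 37.9 N/mm
Minimum required: 108 N/mm
Passes: No
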